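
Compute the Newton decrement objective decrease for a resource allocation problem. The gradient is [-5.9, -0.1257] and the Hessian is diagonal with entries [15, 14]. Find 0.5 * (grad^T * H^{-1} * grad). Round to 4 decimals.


Step 1: H is diagonal, so H^(-1) * g = [-0.3933, -0.009].
Step 2: g^T H^(-1) g = sum_i g_i^2 / H_ii
  = (-5.9)^2/15 + (-0.1257)^2/14
  = 2.3207 + 0.0011 = 2.3218
Step 3: Objective decrease = 0.5 * g^T H^(-1) g = 1.1609


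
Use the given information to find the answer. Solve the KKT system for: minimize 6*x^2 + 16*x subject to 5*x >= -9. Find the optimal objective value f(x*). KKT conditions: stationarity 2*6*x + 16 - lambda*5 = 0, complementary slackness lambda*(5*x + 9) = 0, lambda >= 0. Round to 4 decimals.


Step 1: Try lambda = 0 (constraint inactive).
Stationarity: 2*6*x + 16 = 0
x* = -16/(2*6) = -4/3 = -1.3333 (rounded; the exact value -4/3 is used below)
Check constraint: 5*-1.3333 = -6.6665 >= -9 -- satisfied.
Step 2: Compute optimal value.
f(x*) = 6*(-4/3)^2 + 16*(-4/3) = -10.6667


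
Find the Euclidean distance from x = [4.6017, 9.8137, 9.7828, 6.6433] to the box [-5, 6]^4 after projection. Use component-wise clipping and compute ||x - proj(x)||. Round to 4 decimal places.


Project each component onto [-5, 6].
clip(4.6017) = 4.6017, clip(9.8137) = 6.0, clip(9.7828) = 6.0, clip(6.6433) = 6.0
Projection = [4.6017, 6.0, 6.0, 6.0]
Squared diffs: [0.0, 14.5443, 14.3096, 0.4138]
Distance = sqrt(29.2677) = 5.41


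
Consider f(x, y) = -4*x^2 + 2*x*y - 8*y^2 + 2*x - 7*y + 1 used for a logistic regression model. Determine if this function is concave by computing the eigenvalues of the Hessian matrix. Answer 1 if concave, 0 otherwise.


The Hessian of f(x,y) = -4*x^2 + 2*x*y - 8*y^2 + 2*x - 7*y + 1 is:
H = [[-8, 2], [2, -16]]
Trace = -8 - 16 = -24
Determinant = -8*-16 - (2)^2 = 124
Discriminant = (-24)^2 - 4*124 = 80.0
Eigenvalues: lambda_1 = -16.4721, lambda_2 = -7.5279
The function is concave.

1


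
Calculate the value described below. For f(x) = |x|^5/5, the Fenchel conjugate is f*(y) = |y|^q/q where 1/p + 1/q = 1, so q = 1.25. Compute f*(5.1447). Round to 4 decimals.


The conjugate exponent q satisfies 1/p + 1/q = 1.
p = 5, so q = 5/(5 - 1) = 1.25
|y|^q = 5.1447^1.25 = 7.7482
f*(5.1447) = 7.7482 / 1.25 = 6.1985


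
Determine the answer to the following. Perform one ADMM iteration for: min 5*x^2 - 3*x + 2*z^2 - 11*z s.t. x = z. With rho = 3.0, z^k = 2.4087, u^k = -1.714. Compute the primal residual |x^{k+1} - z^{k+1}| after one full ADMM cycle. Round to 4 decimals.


ADMM iteration with rho = 3.0, z^k = 2.4087, u^k = -1.714
Step 1: x-update.
Minimize 5*x^2 - 3*x + (3.0/2)*(x - 2.4087 - 1.714)^2
FOC: (2*5 + 3.0)*x = 3 + 3.0*(2.4087 + 1.714)
x^{k+1} = 1.1822
Step 2: z-update.
Minimize 2*z^2 - 11*z + (3.0/2)*(1.1822 - z - 1.714)^2
FOC: (2*2 + 3.0)*z = 11 + 3.0*(1.1822 - 1.714)
z^{k+1} = 1.3435
Step 3: u-update.
u^{k+1} = -1.714 + 1.1822 - 1.3435 = -1.8753
Step 4: Primal residual = |1.1822 - 1.3435| = 0.1613


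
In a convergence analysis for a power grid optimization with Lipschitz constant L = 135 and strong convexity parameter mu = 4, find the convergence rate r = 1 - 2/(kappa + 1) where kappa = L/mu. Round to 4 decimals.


Step 1: Compute the condition number.
kappa = L/mu = 135/4 = 33.75
Step 2: Compute the convergence rate.
r = 1 - 2/(kappa + 1) = 1 - 2*mu/(L + mu) = (L - mu)/(L + mu) = 131/139 = 0.9424


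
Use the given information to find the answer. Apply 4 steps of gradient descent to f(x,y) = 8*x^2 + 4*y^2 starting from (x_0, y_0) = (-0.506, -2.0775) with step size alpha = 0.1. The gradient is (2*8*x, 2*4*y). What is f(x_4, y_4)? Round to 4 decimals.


Gradient descent on f(x,y) = 8*x^2 + 4*y^2.
Starting point: (-0.506, -2.0775), alpha = 0.1
Step 1: grad_x = 2*8*-0.506 = -8.096, grad_y = 2*4*-2.0775 = -16.62
  x_1 = -0.506 - 0.1*-8.096 = 0.3036
  y_1 = -2.0775 - 0.1*-16.62 = -0.4155
Step 2: grad_x = 2*8*0.3036 = 4.8576, grad_y = 2*4*-0.4155 = -3.324
  x_2 = 0.3036 - 0.1*4.8576 = -0.1822
  y_2 = -0.4155 - 0.1*-3.324 = -0.0831
Step 3: grad_x = 2*8*-0.1822 = -2.9146, grad_y = 2*4*-0.0831 = -0.6648
  x_3 = -0.1822 - 0.1*-2.9146 = 0.1093
  y_3 = -0.0831 - 0.1*-0.6648 = -0.0166
Step 4: grad_x = 2*8*0.1093 = 1.7487, grad_y = 2*4*-0.0166 = -0.133
  x_4 = 0.1093 - 0.1*1.7487 = -0.0656
  y_4 = -0.0166 - 0.1*-0.133 = -0.0033
f(-0.0656, -0.0033) = 8*(-0.0656)^2 + 4*(-0.0033)^2 = 0.0344


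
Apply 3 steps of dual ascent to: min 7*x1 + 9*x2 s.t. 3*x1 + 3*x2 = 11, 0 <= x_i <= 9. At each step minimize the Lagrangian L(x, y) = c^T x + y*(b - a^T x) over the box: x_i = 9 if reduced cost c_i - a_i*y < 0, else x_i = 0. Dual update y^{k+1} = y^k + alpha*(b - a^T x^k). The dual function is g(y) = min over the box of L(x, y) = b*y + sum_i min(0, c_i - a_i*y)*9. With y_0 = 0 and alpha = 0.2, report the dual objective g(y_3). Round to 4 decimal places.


Dual ascent for LP: min 7*x1 + 9*x2, 3*x1 + 3*x2 = 11, 0 <= x_i <= 9
Step 1: y^k = 0.0, reduced costs: (7.0, 9.0)
  x^k = (0.0, 0.0), subgradient = b - a^T x = 11.0
  y^{k+1} = 0.0 + 0.2*11.0 = 2.2
Step 2: y^k = 2.2, reduced costs: (0.4, 2.4)
  x^k = (0.0, 0.0), subgradient = b - a^T x = 11.0
  y^{k+1} = 2.2 + 0.2*11.0 = 4.4
Step 3: y^k = 4.4, reduced costs: (-6.2, -4.2)
  x^k = (9.0, 9.0), subgradient = b - a^T x = -43.0
  y^{k+1} = 4.4 + 0.2*-43.0 = -4.2
Dual objective at y_3 = -4.2: reduced costs (19.6, 21.6), box minimizer x = (0.0, 0.0)
g(y_3) = b*y + (c1 - a1*y)*x1 + (c2 - a2*y)*x2 = 11*(-4.2) + 19.6*0.0 + 21.6*0.0 = -46.2 + 0.0 + 0.0 = -46.2


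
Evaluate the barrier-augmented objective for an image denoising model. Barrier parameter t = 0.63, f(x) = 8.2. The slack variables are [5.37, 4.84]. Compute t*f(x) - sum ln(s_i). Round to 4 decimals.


Step 1: Compute log-barrier.
ln values: [1.6808, 1.5769]
phi = -(1.6808 + 1.5769) = -3.2577
Step 2: Compute augmented objective.
t*f(x) = 0.63*8.2 = 5.166
Total = 5.166 - 3.2577 = 1.9083


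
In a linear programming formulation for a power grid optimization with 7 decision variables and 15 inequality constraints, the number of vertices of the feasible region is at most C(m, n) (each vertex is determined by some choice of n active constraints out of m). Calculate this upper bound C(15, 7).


Each vertex corresponds to some choice of n active constraints out of m, so the number of vertices is at most C(m, n) = m! / (n!(m-n)!).
m = 15, n = 7
Numerator: 15 * 14 * 13 * 12 * 11 * 10 * 9
Denominator: 7! = 5040
C(15, 7) = 6435


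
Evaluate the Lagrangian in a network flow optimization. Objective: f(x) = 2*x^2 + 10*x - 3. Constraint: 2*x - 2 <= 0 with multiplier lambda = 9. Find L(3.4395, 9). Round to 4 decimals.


Step 1: Evaluate f(x).
f(3.4395) = 2*3.4395^2 + 10*3.4395 - 3 = 55.0553
Step 2: Evaluate g(x).
g(3.4395) = 2*3.4395 - 2 = 4.879
Step 3: Compute Lagrangian.
L = 55.0553 + 9*4.879 = 98.9663


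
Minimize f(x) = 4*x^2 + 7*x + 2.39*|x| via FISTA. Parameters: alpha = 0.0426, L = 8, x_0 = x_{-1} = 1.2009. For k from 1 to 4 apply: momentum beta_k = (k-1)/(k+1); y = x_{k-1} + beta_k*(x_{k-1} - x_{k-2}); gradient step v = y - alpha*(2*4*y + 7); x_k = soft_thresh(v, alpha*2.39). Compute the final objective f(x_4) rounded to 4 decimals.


FISTA on f(x) = 4*x^2 + 7*x + 2.39*|x|
L = 8, alpha = 0.0426
Iteration 1: beta = 0.0, y = 1.2009 + 0.0*(1.2009 - 1.2009) = 1.2009
  grad(y) = 16.6072, v = y - alpha*grad = 0.4934
  prox(v) = soft_thresh(0.4934, 0.1018) = 0.3916
Iteration 2: beta = 0.3333, y = 0.3916 + 0.3333*(0.3916 - 1.2009) = 0.1219
  grad(y) = 7.9749, v = y - alpha*grad = -0.2179
  prox(v) = soft_thresh(-0.2179, 0.1018) = -0.1161
Iteration 3: beta = 0.5, y = -0.1161 + 0.5*(-0.1161 - 0.3916) = -0.3699
  grad(y) = 4.0408, v = y - alpha*grad = -0.542
  prox(v) = soft_thresh(-0.542, 0.1018) = -0.4402
Iteration 4: beta = 0.6, y = -0.4402 + 0.6*(-0.4402 + 0.1161) = -0.6347
  grad(y) = 1.9223, v = y - alpha*grad = -0.7166
  prox(v) = soft_thresh(-0.7166, 0.1018) = -0.6148
f(x_4) = 4*(-0.6148)^2 + 7*(-0.6148) + 2.39*|-0.6148| = -1.3223


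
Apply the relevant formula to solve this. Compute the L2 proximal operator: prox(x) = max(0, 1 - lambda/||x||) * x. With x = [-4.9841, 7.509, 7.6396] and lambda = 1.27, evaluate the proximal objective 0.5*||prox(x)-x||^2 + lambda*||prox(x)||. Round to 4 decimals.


Step 1: Compute ||x||.
||x|| = 11.8148
Step 2: Compute scaling factor.
scale = max(0, 1 - 1.27/11.8148) = 0.8925
Step 3: prox(x) = [-4.4483, 6.7018, 6.8184]
||prox(x)|| = 10.5448
Step 4: Proximal objective.
0.5*||prox-x||^2 = 0.8065
lambda*||prox|| = 13.3919
Total = 14.1984


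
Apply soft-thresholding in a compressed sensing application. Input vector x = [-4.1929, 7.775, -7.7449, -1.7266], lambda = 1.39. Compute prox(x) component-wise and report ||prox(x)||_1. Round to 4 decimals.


Soft-thresholding with lambda = 1.39:
prox(-4.1929) = sign(-4.1929)*max(|-4.1929| - 1.39, 0) = -2.8029
prox(7.775) = sign(7.775)*max(|7.775| - 1.39, 0) = 6.385
prox(-7.7449) = sign(-7.7449)*max(|-7.7449| - 1.39, 0) = -6.3549
prox(-1.7266) = sign(-1.7266)*max(|-1.7266| - 1.39, 0) = -0.3366
prox(x) = [-2.8029, 6.385, -6.3549, -0.3366]
||prox(x)||_1 = 2.8029 + 6.385 + 6.3549 + 0.3366 = 15.8794


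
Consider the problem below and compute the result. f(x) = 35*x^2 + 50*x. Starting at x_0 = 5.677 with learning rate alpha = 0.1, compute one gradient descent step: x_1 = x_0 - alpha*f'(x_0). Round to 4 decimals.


We compute the gradient at x_0 and apply the update.
f'(x) = 70*x + 50
f'(5.677) = 70*5.677 + 50 = 447.39
x_1 = 5.677 - 0.1*447.39 = -39.062


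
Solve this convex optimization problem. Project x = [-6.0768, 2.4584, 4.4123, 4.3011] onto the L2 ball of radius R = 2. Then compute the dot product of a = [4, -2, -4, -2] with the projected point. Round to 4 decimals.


Step 1: Compute ||x|| (intermediates to 6 decimals).
||x|| = sqrt((-6.0768)^2 + 2.4584^2 + 4.4123^2 + 4.3011^2) = 8.996615
Step 2: Project.
Since ||x|| > R, scale = R/||x|| = 2/8.996615 = 0.222306, proj(x) = scale * x
proj(x) = [-1.350909, 0.546517, 0.980881, 0.95616]
Step 3: Dot product.
a^T * proj(x) = 4*(-1.350909) - 2*0.546517 - 4*0.980881 - 2*0.95616 = -12.3325


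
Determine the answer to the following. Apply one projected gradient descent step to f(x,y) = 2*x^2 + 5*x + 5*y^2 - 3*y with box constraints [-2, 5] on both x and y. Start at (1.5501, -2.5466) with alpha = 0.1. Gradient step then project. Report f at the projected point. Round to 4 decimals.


Step 1: Compute gradient at (1.5501, -2.5466).
grad_x = 2*2*1.5501 + 5 = 11.2004
grad_y = 2*5*-2.5466 - 3 = -28.466
Step 2: Gradient step.
x_raw = 1.5501 - 0.1*11.2004 = 0.4301
y_raw = -2.5466 - 0.1*-28.466 = 0.3
Step 3: Project onto [-2, 5].
x_proj = clip(0.4301) = 0.4301
y_proj = clip(0.3) = 0.3
Step 4: Evaluate f.
f(0.4301, 0.3) = 2.0702


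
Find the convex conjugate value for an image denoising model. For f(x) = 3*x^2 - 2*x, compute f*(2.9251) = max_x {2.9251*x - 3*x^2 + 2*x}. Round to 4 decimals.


f*(y) = sup_x {y*x - a*x^2 - b*x} = sup_x {(y-b)*x - a*x^2}
FOC: (y - b) - 2a*x = 0 => x* = (y - b)/(2a)
x* = (2.9251 + 2)/(2*3) = 0.8209
f*(2.9251) = (y-b)^2/(4a) = (2.9251 + 2)^2/(4*3)
= 24.2566/12 = 2.0214


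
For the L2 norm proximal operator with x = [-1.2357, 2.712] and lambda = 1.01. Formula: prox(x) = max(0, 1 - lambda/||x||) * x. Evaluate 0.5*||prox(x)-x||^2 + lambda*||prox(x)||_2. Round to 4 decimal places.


Step 1: Compute ||x||.
||x|| = 2.9803
Step 2: Compute scaling factor.
scale = max(0, 1 - 1.01/2.9803) = 0.6611
Step 3: prox(x) = [-0.8169, 1.7929]
||prox(x)|| = 1.9703
Step 4: Proximal objective.
0.5*||prox-x||^2 = 0.5101
lambda*||prox|| = 1.99
Total = 2.5


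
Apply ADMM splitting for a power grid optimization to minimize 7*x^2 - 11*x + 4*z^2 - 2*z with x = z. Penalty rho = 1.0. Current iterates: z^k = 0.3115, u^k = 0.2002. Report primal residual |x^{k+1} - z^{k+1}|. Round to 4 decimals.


ADMM iteration with rho = 1.0, z^k = 0.3115, u^k = 0.2002
Step 1: x-update.
Minimize 7*x^2 - 11*x + (1.0/2)*(x - 0.3115 + 0.2002)^2
FOC: (2*7 + 1.0)*x = 11 + 1.0*(0.3115 - 0.2002)
x^{k+1} = 0.7408
Step 2: z-update.
Minimize 4*z^2 - 2*z + (1.0/2)*(0.7408 - z + 0.2002)^2
FOC: (2*4 + 1.0)*z = 2 + 1.0*(0.7408 + 0.2002)
z^{k+1} = 0.3268
Step 3: u-update.
u^{k+1} = 0.2002 + 0.7408 - 0.3268 = 0.6142
Step 4: Primal residual = |0.7408 - 0.3268| = 0.414


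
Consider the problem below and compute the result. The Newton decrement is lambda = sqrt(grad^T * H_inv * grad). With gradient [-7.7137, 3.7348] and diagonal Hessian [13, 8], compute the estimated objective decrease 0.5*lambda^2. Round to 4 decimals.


Step 1: H is diagonal, so H^(-1) * g = [-0.5934, 0.4669].
Step 2: g^T H^(-1) g = sum_i g_i^2 / H_ii
  = (-7.7137)^2/13 + (3.7348)^2/8
  = 4.577 + 1.7436 = 6.3206
Step 3: Objective decrease = 0.5 * g^T H^(-1) g = 3.1603


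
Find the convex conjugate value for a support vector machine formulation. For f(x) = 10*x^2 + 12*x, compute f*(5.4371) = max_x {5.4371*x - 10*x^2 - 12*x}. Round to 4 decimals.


f*(y) = sup_x {y*x - a*x^2 - b*x} = sup_x {(y-b)*x - a*x^2}
FOC: (y - b) - 2a*x = 0 => x* = (y - b)/(2a)
x* = (5.4371 - 12)/(2*10) = -0.3281
f*(5.4371) = (y-b)^2/(4a) = (5.4371 - 12)^2/(4*10)
= 43.0717/40 = 1.0768


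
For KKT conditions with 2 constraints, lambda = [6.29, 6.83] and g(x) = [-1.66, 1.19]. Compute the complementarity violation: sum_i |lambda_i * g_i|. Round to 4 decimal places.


KKT complementary slackness check:
lambda_1 * g_1 = 6.29 * -1.66 = -10.4414
lambda_2 * g_2 = 6.83 * 1.19 = 8.1277
Total violation = 10.4414 + 8.1277 = 18.5691


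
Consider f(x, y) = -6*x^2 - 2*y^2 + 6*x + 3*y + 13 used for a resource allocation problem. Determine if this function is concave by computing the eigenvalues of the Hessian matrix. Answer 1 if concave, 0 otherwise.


The Hessian of f(x,y) = -6*x^2 - 2*y^2 + 6*x + 3*y + 13 is:
H = [[-12, 0], [0, -4]]
Trace = -12 - 4 = -16
Determinant = -12*-4 - (0)^2 = 48
Discriminant = (-16)^2 - 4*48 = 64.0
Eigenvalues: lambda_1 = -12.0, lambda_2 = -4.0
The function is concave.

1


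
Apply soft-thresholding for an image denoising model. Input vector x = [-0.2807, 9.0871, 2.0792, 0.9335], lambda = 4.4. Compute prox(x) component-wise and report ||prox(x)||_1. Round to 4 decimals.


Soft-thresholding with lambda = 4.4:
prox(-0.2807) = sign(-0.2807)*max(|-0.2807| - 4.4, 0) = 0.0
prox(9.0871) = sign(9.0871)*max(|9.0871| - 4.4, 0) = 4.6871
prox(2.0792) = sign(2.0792)*max(|2.0792| - 4.4, 0) = 0.0
prox(0.9335) = sign(0.9335)*max(|0.9335| - 4.4, 0) = 0.0
prox(x) = [0.0, 4.6871, 0.0, 0.0]
||prox(x)||_1 = 0.0 + 4.6871 + 0.0 + 0.0 = 4.6871


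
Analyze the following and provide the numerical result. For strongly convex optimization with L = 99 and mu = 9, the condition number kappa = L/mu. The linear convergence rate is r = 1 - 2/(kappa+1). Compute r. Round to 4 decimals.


Step 1: Compute the condition number.
kappa = L/mu = 99/9 = 11.0
Step 2: Compute the convergence rate.
r = 1 - 2/(kappa + 1) = 1 - 2*mu/(L + mu) = (L - mu)/(L + mu) = 90/108 = 0.8333


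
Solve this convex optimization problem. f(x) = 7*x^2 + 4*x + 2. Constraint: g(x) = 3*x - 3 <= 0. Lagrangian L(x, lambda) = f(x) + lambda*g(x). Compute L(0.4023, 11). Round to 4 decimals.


Step 1: Evaluate f(x).
f(0.4023) = 7*0.4023^2 + 4*0.4023 + 2 = 4.7421
Step 2: Evaluate g(x).
g(0.4023) = 3*0.4023 - 3 = -1.7931
Step 3: Compute Lagrangian.
L = 4.7421 + 11*-1.7931 = -14.982


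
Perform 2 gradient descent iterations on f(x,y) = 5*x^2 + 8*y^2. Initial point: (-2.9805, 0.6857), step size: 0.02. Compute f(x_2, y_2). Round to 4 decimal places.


Gradient descent on f(x,y) = 5*x^2 + 8*y^2.
Starting point: (-2.9805, 0.6857), alpha = 0.02
Step 1: grad_x = 2*5*-2.9805 = -29.805, grad_y = 2*8*0.6857 = 10.9712
  x_1 = -2.9805 - 0.02*-29.805 = -2.3844
  y_1 = 0.6857 - 0.02*10.9712 = 0.4663
Step 2: grad_x = 2*5*-2.3844 = -23.844, grad_y = 2*8*0.4663 = 7.4604
  x_2 = -2.3844 - 0.02*-23.844 = -1.9075
  y_2 = 0.4663 - 0.02*7.4604 = 0.3171
f(-1.9075, 0.3171) = 5*(-1.9075)^2 + 8*0.3171^2 = 18.9974


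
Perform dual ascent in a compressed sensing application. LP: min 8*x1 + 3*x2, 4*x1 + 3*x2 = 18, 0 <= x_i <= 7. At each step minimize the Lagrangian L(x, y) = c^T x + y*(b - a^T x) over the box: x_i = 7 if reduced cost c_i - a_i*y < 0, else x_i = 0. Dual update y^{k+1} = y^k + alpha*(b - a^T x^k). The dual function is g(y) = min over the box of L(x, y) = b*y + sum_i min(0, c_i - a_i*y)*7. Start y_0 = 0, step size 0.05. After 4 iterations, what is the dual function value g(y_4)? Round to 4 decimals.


Dual ascent for LP: min 8*x1 + 3*x2, 4*x1 + 3*x2 = 18, 0 <= x_i <= 7
Step 1: y^k = 0.0, reduced costs: (8.0, 3.0)
  x^k = (0.0, 0.0), subgradient = b - a^T x = 18.0
  y^{k+1} = 0.0 + 0.05*18.0 = 0.9
Step 2: y^k = 0.9, reduced costs: (4.4, 0.3)
  x^k = (0.0, 0.0), subgradient = b - a^T x = 18.0
  y^{k+1} = 0.9 + 0.05*18.0 = 1.8
Step 3: y^k = 1.8, reduced costs: (0.8, -2.4)
  x^k = (0.0, 7.0), subgradient = b - a^T x = -3.0
  y^{k+1} = 1.8 + 0.05*-3.0 = 1.65
Step 4: y^k = 1.65, reduced costs: (1.4, -1.95)
  x^k = (0.0, 7.0), subgradient = b - a^T x = -3.0
  y^{k+1} = 1.65 + 0.05*-3.0 = 1.5
Dual objective at y_4 = 1.5: reduced costs (2.0, -1.5), box minimizer x = (0.0, 7.0)
g(y_4) = b*y + (c1 - a1*y)*x1 + (c2 - a2*y)*x2 = 18*1.5 + 2.0*0.0 + (-1.5)*7.0 = 27.0 + 0.0 - 10.5 = 16.5


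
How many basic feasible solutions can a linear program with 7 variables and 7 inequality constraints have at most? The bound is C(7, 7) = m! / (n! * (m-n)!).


Each vertex corresponds to some choice of n active constraints out of m, so the number of vertices is at most C(m, n) = m! / (n!(m-n)!).
m = 7, n = 7
Numerator: 7 * 6 * 5 * 4 * 3 * 2 * 1
Denominator: 7! = 5040
C(7, 7) = 1


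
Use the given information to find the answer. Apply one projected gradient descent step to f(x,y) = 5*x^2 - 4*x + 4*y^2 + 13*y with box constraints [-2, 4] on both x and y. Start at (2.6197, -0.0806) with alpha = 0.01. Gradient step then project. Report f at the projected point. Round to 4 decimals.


Step 1: Compute gradient at (2.6197, -0.0806).
grad_x = 2*5*2.6197 - 4 = 22.197
grad_y = 2*4*-0.0806 + 13 = 12.3552
Step 2: Gradient step.
x_raw = 2.6197 - 0.01*22.197 = 2.3977
y_raw = -0.0806 - 0.01*12.3552 = -0.2042
Step 3: Project onto [-2, 4].
x_proj = clip(2.3977) = 2.3977
y_proj = clip(-0.2042) = -0.2042
Step 4: Evaluate f.
f(2.3977, -0.2042) = 16.6674


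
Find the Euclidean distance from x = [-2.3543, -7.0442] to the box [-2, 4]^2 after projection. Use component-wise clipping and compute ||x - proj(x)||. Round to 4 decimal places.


Project each component onto [-2, 4].
clip(-2.3543) = -2.0, clip(-7.0442) = -2.0
Projection = [-2.0, -2.0]
Squared diffs: [0.1255, 25.444]
Distance = sqrt(25.5695) = 5.0566


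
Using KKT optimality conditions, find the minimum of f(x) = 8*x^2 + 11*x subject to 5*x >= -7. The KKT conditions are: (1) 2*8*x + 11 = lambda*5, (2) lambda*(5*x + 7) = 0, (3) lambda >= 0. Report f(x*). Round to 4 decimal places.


Step 1: Try lambda = 0 (constraint inactive).
Stationarity: 2*8*x + 11 = 0
x* = -11/(2*8) = -0.6875
Check constraint: 5*-0.6875 = -3.4375 >= -7 -- satisfied.
Step 2: Compute optimal value.
f(x*) = 8*(-0.6875)^2 + 11*(-0.6875) = -3.7813


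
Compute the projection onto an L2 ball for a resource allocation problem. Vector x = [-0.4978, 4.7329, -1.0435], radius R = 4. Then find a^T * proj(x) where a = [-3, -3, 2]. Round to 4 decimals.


Step 1: Compute ||x|| (intermediates to 6 decimals).
||x|| = sqrt((-0.4978)^2 + 4.7329^2 + (-1.0435)^2) = 4.872067
Step 2: Project.
Since ||x|| > R, scale = R/||x|| = 4/4.872067 = 0.821007, proj(x) = scale * x
proj(x) = [-0.408697, 3.885744, -0.856721]
Step 3: Dot product.
a^T * proj(x) = -3*(-0.408697) - 3*3.885744 + 2*(-0.856721) = -12.1446


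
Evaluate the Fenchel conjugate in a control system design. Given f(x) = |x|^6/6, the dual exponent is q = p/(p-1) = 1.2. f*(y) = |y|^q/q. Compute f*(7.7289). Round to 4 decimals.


The conjugate exponent q satisfies 1/p + 1/q = 1.
p = 6, so q = 6/(6 - 1) = 1.2
|y|^q = 7.7289^1.2 = 11.6343
f*(7.7289) = 11.6343 / 1.2 = 9.6953


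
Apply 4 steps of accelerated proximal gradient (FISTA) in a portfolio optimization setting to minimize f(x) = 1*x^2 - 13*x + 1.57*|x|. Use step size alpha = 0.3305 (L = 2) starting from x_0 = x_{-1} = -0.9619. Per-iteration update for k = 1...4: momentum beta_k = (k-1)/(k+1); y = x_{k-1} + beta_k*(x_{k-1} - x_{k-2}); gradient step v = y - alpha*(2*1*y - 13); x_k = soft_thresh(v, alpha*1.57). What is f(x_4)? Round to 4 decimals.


FISTA on f(x) = 1*x^2 - 13*x + 1.57*|x|
L = 2, alpha = 0.3305
Iteration 1: beta = 0.0, y = -0.9619 + 0.0*(-0.9619 + 0.9619) = -0.9619
  grad(y) = -14.9238, v = y - alpha*grad = 3.9704
  prox(v) = soft_thresh(3.9704, 0.5189) = 3.4515
Iteration 2: beta = 0.3333, y = 3.4515 + 0.3333*(3.4515 + 0.9619) = 4.9227
  grad(y) = -3.1547, v = y - alpha*grad = 5.9653
  prox(v) = soft_thresh(5.9653, 0.5189) = 5.4464
Iteration 3: beta = 0.5, y = 5.4464 + 0.5*(5.4464 - 3.4515) = 6.4438
  grad(y) = -0.1123, v = y - alpha*grad = 6.481
  prox(v) = soft_thresh(6.481, 0.5189) = 5.9621
Iteration 4: beta = 0.6, y = 5.9621 + 0.6*(5.9621 - 5.4464) = 6.2715
  grad(y) = -0.457, v = y - alpha*grad = 6.4225
  prox(v) = soft_thresh(6.4225, 0.5189) = 5.9036
f(x_4) = 1*5.9036^2 - 13*5.9036 + 1.57*|5.9036| = -32.6256


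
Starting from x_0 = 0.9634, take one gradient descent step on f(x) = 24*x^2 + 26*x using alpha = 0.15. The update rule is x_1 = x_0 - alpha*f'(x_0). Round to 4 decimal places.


We compute the gradient at x_0 and apply the update.
f'(x) = 48*x + 26
f'(0.9634) = 48*0.9634 + 26 = 72.2432
x_1 = 0.9634 - 0.15*72.2432 = -9.8731


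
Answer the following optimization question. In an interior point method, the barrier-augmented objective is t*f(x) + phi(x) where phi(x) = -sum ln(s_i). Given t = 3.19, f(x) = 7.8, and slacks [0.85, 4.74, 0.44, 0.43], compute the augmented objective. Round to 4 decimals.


Step 1: Compute log-barrier.
ln values: [-0.1625, 1.556, -0.821, -0.844]
phi = -(-0.1625 + 1.556 - 0.821 - 0.844) = 0.2714
Step 2: Compute augmented objective.
t*f(x) = 3.19*7.8 = 24.882
Total = 24.882 + 0.2714 = 25.1534


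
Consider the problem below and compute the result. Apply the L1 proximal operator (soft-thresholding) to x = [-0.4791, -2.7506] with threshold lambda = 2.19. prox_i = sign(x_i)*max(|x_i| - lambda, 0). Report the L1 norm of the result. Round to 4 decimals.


Soft-thresholding with lambda = 2.19:
prox(-0.4791) = sign(-0.4791)*max(|-0.4791| - 2.19, 0) = 0.0
prox(-2.7506) = sign(-2.7506)*max(|-2.7506| - 2.19, 0) = -0.5606
prox(x) = [0.0, -0.5606]
||prox(x)||_1 = 0.0 + 0.5606 = 0.5606


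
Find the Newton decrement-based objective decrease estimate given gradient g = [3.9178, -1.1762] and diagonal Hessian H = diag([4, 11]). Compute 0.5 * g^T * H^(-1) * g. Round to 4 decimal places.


Step 1: H is diagonal, so H^(-1) * g = [0.9795, -0.1069].
Step 2: g^T H^(-1) g = sum_i g_i^2 / H_ii
  = (3.9178)^2/4 + (-1.1762)^2/11
  = 3.8373 + 0.1258 = 3.9631
Step 3: Objective decrease = 0.5 * g^T H^(-1) g = 1.9815


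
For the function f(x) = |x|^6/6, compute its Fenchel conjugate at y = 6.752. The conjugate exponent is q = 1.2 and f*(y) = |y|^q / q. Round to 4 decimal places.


The conjugate exponent q satisfies 1/p + 1/q = 1.
p = 6, so q = 6/(6 - 1) = 1.2
|y|^q = 6.752^1.2 = 9.8928
f*(6.752) = 9.8928 / 1.2 = 8.244


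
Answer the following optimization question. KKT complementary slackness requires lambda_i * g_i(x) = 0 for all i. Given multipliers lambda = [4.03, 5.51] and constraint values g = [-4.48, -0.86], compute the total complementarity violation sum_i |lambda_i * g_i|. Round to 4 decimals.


KKT complementary slackness check:
lambda_1 * g_1 = 4.03 * -4.48 = -18.0544
lambda_2 * g_2 = 5.51 * -0.86 = -4.7386
Total violation = 18.0544 + 4.7386 = 22.793


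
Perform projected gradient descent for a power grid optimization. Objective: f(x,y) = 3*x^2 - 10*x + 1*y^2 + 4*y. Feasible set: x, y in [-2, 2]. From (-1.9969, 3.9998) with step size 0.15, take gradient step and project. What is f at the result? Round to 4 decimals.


Step 1: Compute gradient at (-1.9969, 3.9998).
grad_x = 2*3*-1.9969 - 10 = -21.9814
grad_y = 2*1*3.9998 + 4 = 11.9996
Step 2: Gradient step.
x_raw = -1.9969 - 0.15*-21.9814 = 1.3003
y_raw = 3.9998 - 0.15*11.9996 = 2.1999
Step 3: Project onto [-2, 2].
x_proj = clip(1.3003) = 1.3003
y_proj = clip(2.1999) = 2.0
Step 4: Evaluate f.
f(1.3003, 2.0) = 4.0693


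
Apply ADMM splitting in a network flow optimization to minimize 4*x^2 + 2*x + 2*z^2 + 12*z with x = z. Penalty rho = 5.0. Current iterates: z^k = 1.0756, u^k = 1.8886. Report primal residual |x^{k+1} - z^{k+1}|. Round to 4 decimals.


ADMM iteration with rho = 5.0, z^k = 1.0756, u^k = 1.8886
Step 1: x-update.
Minimize 4*x^2 + 2*x + (5.0/2)*(x - 1.0756 + 1.8886)^2
FOC: (2*4 + 5.0)*x = -2 + 5.0*(1.0756 - 1.8886)
x^{k+1} = -0.4665
Step 2: z-update.
Minimize 2*z^2 + 12*z + (5.0/2)*(-0.4665 - z + 1.8886)^2
FOC: (2*2 + 5.0)*z = -12 + 5.0*(-0.4665 + 1.8886)
z^{k+1} = -0.5433
Step 3: u-update.
u^{k+1} = 1.8886 - 0.4665 + 0.5433 = 1.9654
Step 4: Primal residual = |-0.4665 + 0.5433| = 0.0768


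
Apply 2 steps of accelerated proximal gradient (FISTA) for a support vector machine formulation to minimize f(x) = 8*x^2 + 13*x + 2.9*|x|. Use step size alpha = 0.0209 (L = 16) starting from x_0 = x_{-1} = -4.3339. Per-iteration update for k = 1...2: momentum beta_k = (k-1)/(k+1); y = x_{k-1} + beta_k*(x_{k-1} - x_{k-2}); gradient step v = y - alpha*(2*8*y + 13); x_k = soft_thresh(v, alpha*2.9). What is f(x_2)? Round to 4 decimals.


FISTA on f(x) = 8*x^2 + 13*x + 2.9*|x|
L = 16, alpha = 0.0209
Iteration 1: beta = 0.0, y = -4.3339 + 0.0*(-4.3339 + 4.3339) = -4.3339
  grad(y) = -56.3424, v = y - alpha*grad = -3.1563
  prox(v) = soft_thresh(-3.1563, 0.0606) = -3.0957
Iteration 2: beta = 0.3333, y = -3.0957 + 0.3333*(-3.0957 + 4.3339) = -2.683
  grad(y) = -29.9282, v = y - alpha*grad = -2.0575
  prox(v) = soft_thresh(-2.0575, 0.0606) = -1.9969
f(x_2) = 8*(-1.9969)^2 + 13*(-1.9969) + 2.9*|-1.9969| = 11.7322


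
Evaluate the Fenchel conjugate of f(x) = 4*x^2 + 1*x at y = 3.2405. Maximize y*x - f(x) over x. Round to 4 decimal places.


f*(y) = sup_x {y*x - a*x^2 - b*x} = sup_x {(y-b)*x - a*x^2}
FOC: (y - b) - 2a*x = 0 => x* = (y - b)/(2a)
x* = (3.2405 - 1)/(2*4) = 0.2801
f*(3.2405) = (y-b)^2/(4a) = (3.2405 - 1)^2/(4*4)
= 5.0198/16 = 0.3137


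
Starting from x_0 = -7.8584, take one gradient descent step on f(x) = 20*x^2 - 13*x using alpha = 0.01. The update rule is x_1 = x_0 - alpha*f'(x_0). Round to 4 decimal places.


We compute the gradient at x_0 and apply the update.
f'(x) = 40*x - 13
f'(-7.8584) = 40*-7.8584 - 13 = -327.336
x_1 = -7.8584 - 0.01*-327.336 = -4.585


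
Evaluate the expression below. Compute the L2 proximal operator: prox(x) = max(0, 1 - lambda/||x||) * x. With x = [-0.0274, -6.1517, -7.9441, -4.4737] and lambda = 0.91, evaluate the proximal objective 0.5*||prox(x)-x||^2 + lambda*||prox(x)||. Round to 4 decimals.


Step 1: Compute ||x||.
||x|| = 10.9985
Step 2: Compute scaling factor.
scale = max(0, 1 - 0.91/10.9985) = 0.9173
Step 3: prox(x) = [-0.0251, -5.6427, -7.2868, -4.1036]
||prox(x)|| = 10.0885
Step 4: Proximal objective.
0.5*||prox-x||^2 = 0.4141
lambda*||prox|| = 9.1805
Total = 9.5946


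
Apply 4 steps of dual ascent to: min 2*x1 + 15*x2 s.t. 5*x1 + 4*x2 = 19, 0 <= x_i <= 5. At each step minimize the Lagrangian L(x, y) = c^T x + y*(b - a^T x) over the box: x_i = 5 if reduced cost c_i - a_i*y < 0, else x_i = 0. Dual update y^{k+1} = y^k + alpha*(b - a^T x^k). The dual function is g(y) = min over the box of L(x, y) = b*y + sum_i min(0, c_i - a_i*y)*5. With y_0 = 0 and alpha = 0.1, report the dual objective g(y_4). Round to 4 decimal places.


Dual ascent for LP: min 2*x1 + 15*x2, 5*x1 + 4*x2 = 19, 0 <= x_i <= 5
Step 1: y^k = 0.0, reduced costs: (2.0, 15.0)
  x^k = (0.0, 0.0), subgradient = b - a^T x = 19.0
  y^{k+1} = 0.0 + 0.1*19.0 = 1.9
Step 2: y^k = 1.9, reduced costs: (-7.5, 7.4)
  x^k = (5.0, 0.0), subgradient = b - a^T x = -6.0
  y^{k+1} = 1.9 + 0.1*-6.0 = 1.3
Step 3: y^k = 1.3, reduced costs: (-4.5, 9.8)
  x^k = (5.0, 0.0), subgradient = b - a^T x = -6.0
  y^{k+1} = 1.3 + 0.1*-6.0 = 0.7
Step 4: y^k = 0.7, reduced costs: (-1.5, 12.2)
  x^k = (5.0, 0.0), subgradient = b - a^T x = -6.0
  y^{k+1} = 0.7 + 0.1*-6.0 = 0.1
Dual objective at y_4 = 0.1: reduced costs (1.5, 14.6), box minimizer x = (0.0, 0.0)
g(y_4) = b*y + (c1 - a1*y)*x1 + (c2 - a2*y)*x2 = 19*0.1 + 1.5*0.0 + 14.6*0.0 = 1.9 + 0.0 + 0.0 = 1.9


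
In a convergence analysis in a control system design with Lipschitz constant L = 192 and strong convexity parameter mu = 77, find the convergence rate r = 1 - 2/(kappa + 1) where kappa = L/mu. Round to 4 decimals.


Step 1: Compute the condition number.
kappa = L/mu = 192/77 = 2.4935
Step 2: Compute the convergence rate.
r = 1 - 2/(kappa + 1) = 1 - 2*mu/(L + mu) = (L - mu)/(L + mu) = 115/269 = 0.4275


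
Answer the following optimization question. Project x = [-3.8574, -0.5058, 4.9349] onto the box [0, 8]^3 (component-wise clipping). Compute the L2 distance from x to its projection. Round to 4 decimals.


Project each component onto [0, 8].
clip(-3.8574) = 0.0, clip(-0.5058) = 0.0, clip(4.9349) = 4.9349
Projection = [0.0, 0.0, 4.9349]
Squared diffs: [14.8795, 0.2558, 0.0]
Distance = sqrt(15.1353) = 3.8904


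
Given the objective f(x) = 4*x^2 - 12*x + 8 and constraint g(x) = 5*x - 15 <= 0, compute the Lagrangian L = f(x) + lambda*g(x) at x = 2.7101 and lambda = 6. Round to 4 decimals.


Step 1: Evaluate f(x).
f(2.7101) = 4*2.7101^2 - 12*2.7101 + 8 = 4.8574
Step 2: Evaluate g(x).
g(2.7101) = 5*2.7101 - 15 = -1.4495
Step 3: Compute Lagrangian.
L = 4.8574 + 6*-1.4495 = -3.8396


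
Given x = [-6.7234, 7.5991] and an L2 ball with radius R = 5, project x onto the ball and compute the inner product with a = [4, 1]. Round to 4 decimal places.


Step 1: Compute ||x|| (intermediates to 6 decimals).
||x|| = sqrt((-6.7234)^2 + 7.5991^2) = 10.146449
Step 2: Project.
Since ||x|| > R, scale = R/||x|| = 5/10.146449 = 0.492783, proj(x) = scale * x
proj(x) = [-3.313177, 3.744707]
Step 3: Dot product.
a^T * proj(x) = 4*(-3.313177) + 1*3.744707 = -9.508


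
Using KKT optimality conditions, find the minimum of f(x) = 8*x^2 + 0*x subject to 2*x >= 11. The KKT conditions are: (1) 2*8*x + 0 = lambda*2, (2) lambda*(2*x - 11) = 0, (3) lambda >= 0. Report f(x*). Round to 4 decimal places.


Step 1: Try lambda = 0 (constraint inactive).
x_unc = 0/(2*8) = 0.0
Check: 2*0.0 = 0.0 < 11 -- violated!
Step 2: Constraint must be active: 2*x = 11
x* = 11/2 = 5.5
lambda = (2*8*5.5 + 0)/2 = 44.0
Step 3: Compute optimal value.
f(x*) = 8*5.5^2 + 0*5.5 = 242.0


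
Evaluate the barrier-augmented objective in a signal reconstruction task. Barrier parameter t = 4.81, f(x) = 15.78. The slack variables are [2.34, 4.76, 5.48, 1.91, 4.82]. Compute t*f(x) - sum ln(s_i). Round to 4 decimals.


Step 1: Compute log-barrier.
ln values: [0.8502, 1.5602, 1.7011, 0.6471, 1.5728]
phi = -(0.8502 + 1.5602 + 1.7011 + 0.6471 + 1.5728) = -6.3314
Step 2: Compute augmented objective.
t*f(x) = 4.81*15.78 = 75.9018
Total = 75.9018 - 6.3314 = 69.5704


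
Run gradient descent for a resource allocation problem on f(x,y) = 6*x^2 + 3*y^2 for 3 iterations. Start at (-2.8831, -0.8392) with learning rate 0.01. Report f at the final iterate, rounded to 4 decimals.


Gradient descent on f(x,y) = 6*x^2 + 3*y^2.
Starting point: (-2.8831, -0.8392), alpha = 0.01
Step 1: grad_x = 2*6*-2.8831 = -34.5972, grad_y = 2*3*-0.8392 = -5.0352
  x_1 = -2.8831 - 0.01*-34.5972 = -2.5371
  y_1 = -0.8392 - 0.01*-5.0352 = -0.7888
Step 2: grad_x = 2*6*-2.5371 = -30.4455, grad_y = 2*3*-0.7888 = -4.7331
  x_2 = -2.5371 - 0.01*-30.4455 = -2.2327
  y_2 = -0.7888 - 0.01*-4.7331 = -0.7415
Step 3: grad_x = 2*6*-2.2327 = -26.7921, grad_y = 2*3*-0.7415 = -4.4491
  x_3 = -2.2327 - 0.01*-26.7921 = -1.9648
  y_3 = -0.7415 - 0.01*-4.4491 = -0.697
f(-1.9648, -0.697) = 6*(-1.9648)^2 + 3*(-0.697)^2 = 24.619


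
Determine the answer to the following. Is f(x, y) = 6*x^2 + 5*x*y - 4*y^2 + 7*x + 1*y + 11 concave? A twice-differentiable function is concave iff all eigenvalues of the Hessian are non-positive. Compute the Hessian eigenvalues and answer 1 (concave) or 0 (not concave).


The Hessian of f(x,y) = 6*x^2 + 5*x*y - 4*y^2 + 7*x + 1*y + 11 is:
H = [[12, 5], [5, -8]]
Trace = 12 - 8 = 4
Determinant = 12*-8 - (5)^2 = -121
Discriminant = (4)^2 - 4*-121 = 500.0
Eigenvalues: lambda_1 = -9.1803, lambda_2 = 13.1803
The function is not concave.

0


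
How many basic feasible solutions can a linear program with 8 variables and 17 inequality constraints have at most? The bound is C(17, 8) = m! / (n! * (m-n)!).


Each vertex corresponds to some choice of n active constraints out of m, so the number of vertices is at most C(m, n) = m! / (n!(m-n)!).
m = 17, n = 8
Numerator: 17 * 16 * 15 * 14 * 13 * 12 * 11 * 10
Denominator: 8! = 40320
C(17, 8) = 24310


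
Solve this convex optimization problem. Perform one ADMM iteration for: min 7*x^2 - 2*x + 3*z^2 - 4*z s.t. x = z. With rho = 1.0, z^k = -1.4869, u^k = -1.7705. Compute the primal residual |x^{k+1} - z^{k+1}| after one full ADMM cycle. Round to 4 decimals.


ADMM iteration with rho = 1.0, z^k = -1.4869, u^k = -1.7705
Step 1: x-update.
Minimize 7*x^2 - 2*x + (1.0/2)*(x + 1.4869 - 1.7705)^2
FOC: (2*7 + 1.0)*x = 2 + 1.0*(-1.4869 + 1.7705)
x^{k+1} = 0.1522
Step 2: z-update.
Minimize 3*z^2 - 4*z + (1.0/2)*(0.1522 - z - 1.7705)^2
FOC: (2*3 + 1.0)*z = 4 + 1.0*(0.1522 - 1.7705)
z^{k+1} = 0.3402
Step 3: u-update.
u^{k+1} = -1.7705 + 0.1522 - 0.3402 = -1.9585
Step 4: Primal residual = |0.1522 - 0.3402| = 0.188


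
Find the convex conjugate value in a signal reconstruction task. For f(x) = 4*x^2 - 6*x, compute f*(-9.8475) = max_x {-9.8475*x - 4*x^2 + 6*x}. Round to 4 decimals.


f*(y) = sup_x {y*x - a*x^2 - b*x} = sup_x {(y-b)*x - a*x^2}
FOC: (y - b) - 2a*x = 0 => x* = (y - b)/(2a)
x* = (-9.8475 + 6)/(2*4) = -0.4809
f*(-9.8475) = (y-b)^2/(4a) = (-9.8475 + 6)^2/(4*4)
= 14.8033/16 = 0.9252


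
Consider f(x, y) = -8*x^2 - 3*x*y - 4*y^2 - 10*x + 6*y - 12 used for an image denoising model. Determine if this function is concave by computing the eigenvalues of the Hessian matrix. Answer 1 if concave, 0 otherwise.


The Hessian of f(x,y) = -8*x^2 - 3*x*y - 4*y^2 - 10*x + 6*y - 12 is:
H = [[-16, -3], [-3, -8]]
Trace = -16 - 8 = -24
Determinant = -16*-8 - (-3)^2 = 119
Discriminant = (-24)^2 - 4*119 = 100.0
Eigenvalues: lambda_1 = -17.0, lambda_2 = -7.0
The function is concave.

1


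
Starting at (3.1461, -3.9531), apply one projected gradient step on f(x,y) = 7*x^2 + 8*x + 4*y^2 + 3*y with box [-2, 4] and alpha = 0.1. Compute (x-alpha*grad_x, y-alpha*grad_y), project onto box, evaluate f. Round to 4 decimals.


Step 1: Compute gradient at (3.1461, -3.9531).
grad_x = 2*7*3.1461 + 8 = 52.0454
grad_y = 2*4*-3.9531 + 3 = -28.6248
Step 2: Gradient step.
x_raw = 3.1461 - 0.1*52.0454 = -2.0584
y_raw = -3.9531 - 0.1*-28.6248 = -1.0906
Step 3: Project onto [-2, 4].
x_proj = clip(-2.0584) = -2.0
y_proj = clip(-1.0906) = -1.0906
Step 4: Evaluate f.
f(-2.0, -1.0906) = 13.4859


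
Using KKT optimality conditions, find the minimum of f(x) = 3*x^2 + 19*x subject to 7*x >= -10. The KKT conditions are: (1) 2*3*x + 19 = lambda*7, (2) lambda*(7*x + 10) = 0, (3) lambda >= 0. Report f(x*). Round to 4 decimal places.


Step 1: Try lambda = 0 (constraint inactive).
x_unc = -19/(2*3) = -3.1667
Check: 7*-3.1667 = -22.1669 < -10 -- violated!
Step 2: Constraint must be active: 7*x = -10
x* = -10/7 = -1.4286 (rounded; the exact value -10/7 is used below)
lambda = (2*3*(-10/7) + 19)/7 = 1.4898
Step 3: Compute optimal value.
f(x*) = 3*(-10/7)^2 + 19*(-10/7) = -21.0204


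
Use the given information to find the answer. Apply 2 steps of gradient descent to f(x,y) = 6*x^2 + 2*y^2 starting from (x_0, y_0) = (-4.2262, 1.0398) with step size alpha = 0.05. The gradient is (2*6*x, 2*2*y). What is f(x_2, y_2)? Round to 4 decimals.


Gradient descent on f(x,y) = 6*x^2 + 2*y^2.
Starting point: (-4.2262, 1.0398), alpha = 0.05
Step 1: grad_x = 2*6*-4.2262 = -50.7144, grad_y = 2*2*1.0398 = 4.1592
  x_1 = -4.2262 - 0.05*-50.7144 = -1.6905
  y_1 = 1.0398 - 0.05*4.1592 = 0.8318
Step 2: grad_x = 2*6*-1.6905 = -20.2858, grad_y = 2*2*0.8318 = 3.3274
  x_2 = -1.6905 - 0.05*-20.2858 = -0.6762
  y_2 = 0.8318 - 0.05*3.3274 = 0.6655
f(-0.6762, 0.6655) = 6*(-0.6762)^2 + 2*0.6655^2 = 3.6291


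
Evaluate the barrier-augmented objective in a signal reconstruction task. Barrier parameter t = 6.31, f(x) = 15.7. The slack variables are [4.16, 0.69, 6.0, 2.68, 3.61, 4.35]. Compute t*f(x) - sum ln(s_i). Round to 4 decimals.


Step 1: Compute log-barrier.
ln values: [1.4255, -0.3711, 1.7918, 0.9858, 1.2837, 1.4702]
phi = -(1.4255 - 0.3711 + 1.7918 + 0.9858 + 1.2837 + 1.4702) = -6.5859
Step 2: Compute augmented objective.
t*f(x) = 6.31*15.7 = 99.067
Total = 99.067 - 6.5859 = 92.4811


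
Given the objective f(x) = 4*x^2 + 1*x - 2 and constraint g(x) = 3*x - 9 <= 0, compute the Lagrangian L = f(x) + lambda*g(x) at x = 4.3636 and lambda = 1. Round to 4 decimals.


Step 1: Evaluate f(x).
f(4.3636) = 4*4.3636^2 + 1*4.3636 - 2 = 78.5276
Step 2: Evaluate g(x).
g(4.3636) = 3*4.3636 - 9 = 4.0908
Step 3: Compute Lagrangian.
L = 78.5276 + 1*4.0908 = 82.6184


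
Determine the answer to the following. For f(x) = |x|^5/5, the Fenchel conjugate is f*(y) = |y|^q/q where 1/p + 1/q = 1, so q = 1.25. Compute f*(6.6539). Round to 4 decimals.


The conjugate exponent q satisfies 1/p + 1/q = 1.
p = 5, so q = 5/(5 - 1) = 1.25
|y|^q = 6.6539^1.25 = 10.6867
f*(6.6539) = 10.6867 / 1.25 = 8.5494


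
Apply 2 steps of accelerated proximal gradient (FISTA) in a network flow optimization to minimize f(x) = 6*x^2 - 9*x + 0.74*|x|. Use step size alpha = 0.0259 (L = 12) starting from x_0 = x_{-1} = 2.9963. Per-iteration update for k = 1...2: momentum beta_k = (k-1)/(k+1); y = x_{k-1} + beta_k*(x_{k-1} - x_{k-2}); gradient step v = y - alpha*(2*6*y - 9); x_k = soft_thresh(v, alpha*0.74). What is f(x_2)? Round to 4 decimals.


FISTA on f(x) = 6*x^2 - 9*x + 0.74*|x|
L = 12, alpha = 0.0259
Iteration 1: beta = 0.0, y = 2.9963 + 0.0*(2.9963 - 2.9963) = 2.9963
  grad(y) = 26.9556, v = y - alpha*grad = 2.2981
  prox(v) = soft_thresh(2.2981, 0.0192) = 2.279
Iteration 2: beta = 0.3333, y = 2.279 + 0.3333*(2.279 - 2.9963) = 2.0399
  grad(y) = 15.4785, v = y - alpha*grad = 1.639
  prox(v) = soft_thresh(1.639, 0.0192) = 1.6198
f(x_2) = 6*1.6198^2 - 9*1.6198 + 0.74*|1.6198| = 2.3632


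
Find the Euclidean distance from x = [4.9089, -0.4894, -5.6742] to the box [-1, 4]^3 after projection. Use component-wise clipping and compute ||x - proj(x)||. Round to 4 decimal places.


Project each component onto [-1, 4].
clip(4.9089) = 4.0, clip(-0.4894) = -0.4894, clip(-5.6742) = -1.0
Projection = [4.0, -0.4894, -1.0]
Squared diffs: [0.8261, 0.0, 21.8481]
Distance = sqrt(22.6742) = 4.7617


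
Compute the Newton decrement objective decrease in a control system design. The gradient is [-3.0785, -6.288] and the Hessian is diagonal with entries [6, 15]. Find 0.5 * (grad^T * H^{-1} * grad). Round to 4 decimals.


Step 1: H is diagonal, so H^(-1) * g = [-0.5131, -0.4192].
Step 2: g^T H^(-1) g = sum_i g_i^2 / H_ii
  = (-3.0785)^2/6 + (-6.288)^2/15
  = 1.5795 + 2.6359 = 4.2155
Step 3: Objective decrease = 0.5 * g^T H^(-1) g = 2.1077


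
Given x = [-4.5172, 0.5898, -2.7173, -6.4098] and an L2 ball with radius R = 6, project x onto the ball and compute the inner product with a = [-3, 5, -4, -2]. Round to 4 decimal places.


Step 1: Compute ||x|| (intermediates to 6 decimals).
||x|| = sqrt((-4.5172)^2 + 0.5898^2 + (-2.7173)^2 + (-6.4098)^2) = 8.319989
Step 2: Project.
Since ||x|| > R, scale = R/||x|| = 6/8.319989 = 0.721155, proj(x) = scale * x
proj(x) = [-3.257601, 0.425337, -1.959594, -4.622459]
Step 3: Dot product.
a^T * proj(x) = -3*(-3.257601) + 5*0.425337 - 4*(-1.959594) - 2*(-4.622459) = 28.9828


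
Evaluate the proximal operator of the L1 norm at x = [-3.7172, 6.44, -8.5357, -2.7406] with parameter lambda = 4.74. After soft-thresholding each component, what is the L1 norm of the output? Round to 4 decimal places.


Soft-thresholding with lambda = 4.74:
prox(-3.7172) = sign(-3.7172)*max(|-3.7172| - 4.74, 0) = 0.0
prox(6.44) = sign(6.44)*max(|6.44| - 4.74, 0) = 1.7
prox(-8.5357) = sign(-8.5357)*max(|-8.5357| - 4.74, 0) = -3.7957
prox(-2.7406) = sign(-2.7406)*max(|-2.7406| - 4.74, 0) = 0.0
prox(x) = [0.0, 1.7, -3.7957, 0.0]
||prox(x)||_1 = 0.0 + 1.7 + 3.7957 + 0.0 = 5.4957
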